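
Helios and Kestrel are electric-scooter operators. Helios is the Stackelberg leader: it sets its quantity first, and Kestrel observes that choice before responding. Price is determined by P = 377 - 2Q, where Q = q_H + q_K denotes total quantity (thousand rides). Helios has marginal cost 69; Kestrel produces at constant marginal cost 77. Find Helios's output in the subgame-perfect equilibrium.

Solve by backward induction. Given q_H, the follower Kestrel maximises π_K = (377 - 2q_H - 2q_K)q_K - 77q_K.
∂π_K/∂q_K = 300 - 2q_H - 4q_K = 0 gives the reaction function q_K = (300 - 2q_H)/4.
The leader anticipates this reaction. Substituting into P = 377 - 2Q gives P = 227 - q_H, so π_H = (227 - q_H)q_H - 69q_H.
The leader's first-order condition 158 - 2q_H = 0 yields q_H = 79.
Then q_K = (300 - 2·79)/4 = 71/2.

79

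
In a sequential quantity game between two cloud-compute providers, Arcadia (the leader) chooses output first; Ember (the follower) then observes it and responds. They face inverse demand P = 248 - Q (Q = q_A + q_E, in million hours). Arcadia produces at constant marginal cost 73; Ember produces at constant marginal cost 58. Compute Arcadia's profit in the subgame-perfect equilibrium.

3200

The follower Ember best-responds to any q_A: π_E = (248 - Q)q_E - 58q_E.
Follower FOC: 190 - q_A - 2q_E = 0, so q_E(q_A) = (190 - q_A)/2.
The leader anticipates this reaction. Substituting into P = 248 - Q gives P = 153 - (1/2)q_A, so π_A = (153 - (1/2)q_A)q_A - 73q_A.
Leader FOC: 80 - q_A = 0, so q_A = 80.
Then q_E = (190 - 80)/2 = 55.
Price P = 248 - 135 = 113.
Arcadia's profit: (113 - 73)·80 = 3200.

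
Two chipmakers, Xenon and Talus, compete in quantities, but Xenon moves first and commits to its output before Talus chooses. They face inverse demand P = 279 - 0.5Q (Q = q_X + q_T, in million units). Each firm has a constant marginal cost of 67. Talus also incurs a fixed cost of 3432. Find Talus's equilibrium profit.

2186

Solve by backward induction. Given q_X, the follower Talus maximises π_T = (279 - (1/2)q_X - (1/2)q_T)q_T - 67q_T.
Follower FOC: 212 - (1/2)q_X - q_T = 0, so q_T(q_X) = (212 - (1/2)q_X).
The leader anticipates this reaction. Substituting into P = 279 - 0.5Q gives P = 173 - (1/4)q_X, so π_X = (173 - (1/4)q_X)q_X - 67q_X.
The leader's first-order condition 106 - (1/2)q_X = 0 yields q_X = 212.
Then q_T = (212 - (1/2)·212) = 106.
Price P = 279 - (1/2)·318 = 120.
Talus's profit: (120 - 67)·106 - 3432 = 2186.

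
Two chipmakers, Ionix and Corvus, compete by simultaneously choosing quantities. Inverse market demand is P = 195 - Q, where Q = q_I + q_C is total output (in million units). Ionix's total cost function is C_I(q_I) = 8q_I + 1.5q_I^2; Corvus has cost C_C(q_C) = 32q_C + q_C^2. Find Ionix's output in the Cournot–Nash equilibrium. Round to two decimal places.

30.79

Ionix's profit: π_I = (195 - Q)q_I - (8q_I + (3/2)q_I²). Setting ∂π_I/∂q_I = 0: 187 - 5q_I - (q_C) = 0.
Corvus's profit: π_C = (195 - Q)q_C - (32q_C + q_C²). Setting ∂π_C/∂q_C = 0: 163 - 4q_C - (q_I) = 0.
Best responses: q_I = (187 - q_C)/5, q_C = (163 - q_I)/4.
Substituting one into the other gives q_I = 585/19 and q_C = 628/19.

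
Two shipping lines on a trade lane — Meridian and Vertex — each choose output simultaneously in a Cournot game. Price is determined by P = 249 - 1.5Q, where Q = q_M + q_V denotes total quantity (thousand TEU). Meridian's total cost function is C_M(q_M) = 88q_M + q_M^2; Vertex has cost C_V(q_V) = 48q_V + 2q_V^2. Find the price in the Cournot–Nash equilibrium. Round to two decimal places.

Meridian's profit: π_M = (249 - 1.5Q)q_M - (88q_M + q_M²). Setting ∂π_M/∂q_M = 0: 161 - 5q_M - (3/2)(q_V) = 0.
Vertex's first-order condition: 201 - 7q_V - (3/2)(q_M) = 0.
So q_M = (161 - (3/2)q_V)/5 and q_V = (201 - (3/2)q_M)/7.
Solving the pair: q_M = 25.2061, q_V = 23.3130.
Total output Q = 48.5191, so price P = 249 - (3/2)·48.5191 = 176.2214.

176.22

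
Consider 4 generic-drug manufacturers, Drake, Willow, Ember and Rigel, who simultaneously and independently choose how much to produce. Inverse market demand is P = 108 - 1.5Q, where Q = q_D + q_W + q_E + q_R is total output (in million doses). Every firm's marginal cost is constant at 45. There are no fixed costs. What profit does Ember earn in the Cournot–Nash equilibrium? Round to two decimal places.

A representative firm's profit is π_i = q_i(108 - 1.5Q) - 45q_i.
Setting ∂π_i/∂q_i = 0 with rivals' quantities fixed: 63 - 3q_i - (3/2)·Σ_{j≠i} q_j = 0.
By symmetry each firm produces the same amount; substituting Σ_{j≠i} q_j = 3q_i yields q_i = 63/(15/2) = 42/5.
Price P = 108 - (3/2)·(168/5) = 288/5.
Ember's profit: (288/5 - 45)·(42/5) = 105.8400.

105.84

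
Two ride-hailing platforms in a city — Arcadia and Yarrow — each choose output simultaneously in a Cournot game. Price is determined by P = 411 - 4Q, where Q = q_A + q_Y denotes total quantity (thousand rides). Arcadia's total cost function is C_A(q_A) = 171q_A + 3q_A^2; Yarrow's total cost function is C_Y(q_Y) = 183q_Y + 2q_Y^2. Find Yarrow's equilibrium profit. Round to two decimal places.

1293.76

Arcadia's profit: π_A = (411 - 4Q)q_A - (171q_A + 3q_A²). Setting ∂π_A/∂q_A = 0: 240 - 14q_A - 4(q_Y) = 0.
Yarrow's first-order condition: 228 - 12q_Y - 4(q_A) = 0.
So q_A = (240 - 4q_Y)/14 and q_Y = (228 - 4q_A)/12.
Solving the pair: q_A = 246/19, q_Y = 279/19.
Price P = 411 - 4·(525/19) = 300.4737.
Yarrow's profit: 300.4737·(279/19) - 183·(279/19) - 2(279/19)² = 1293.7562.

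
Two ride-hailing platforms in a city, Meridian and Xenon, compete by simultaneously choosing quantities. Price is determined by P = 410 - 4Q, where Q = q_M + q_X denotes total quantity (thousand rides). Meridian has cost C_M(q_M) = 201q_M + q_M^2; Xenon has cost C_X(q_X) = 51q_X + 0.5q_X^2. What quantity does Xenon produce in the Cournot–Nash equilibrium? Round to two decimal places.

37.22

Meridian's profit: π_M = (410 - 4Q)q_M - (201q_M + q_M²). Setting ∂π_M/∂q_M = 0: 209 - 10q_M - 4(q_X) = 0.
Xenon's first-order condition: 359 - 9q_X - 4(q_M) = 0.
So q_M = (209 - 4q_X)/10 and q_X = (359 - 4q_M)/9.
Solving the pair: q_M = 445/74, q_X = 1377/37.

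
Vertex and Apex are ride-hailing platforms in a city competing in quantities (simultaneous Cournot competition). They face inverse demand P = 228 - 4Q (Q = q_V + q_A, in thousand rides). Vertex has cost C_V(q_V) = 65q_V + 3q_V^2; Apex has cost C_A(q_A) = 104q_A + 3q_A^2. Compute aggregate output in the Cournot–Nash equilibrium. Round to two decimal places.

15.94

Vertex's profit: π_V = (228 - 4Q)q_V - (65q_V + 3q_V²). Setting ∂π_V/∂q_V = 0: 163 - 14q_V - 4(q_A) = 0.
Apex's first-order condition: 124 - 14q_A - 4(q_V) = 0.
Rearranging gives the reaction functions q_V = (163 - 4q_A)/14 and q_A = (124 - 4q_V)/14.
Solving the pair: q_V = 893/90, q_A = 271/45.
Total output Q = 893/90 + 271/45 = 287/18.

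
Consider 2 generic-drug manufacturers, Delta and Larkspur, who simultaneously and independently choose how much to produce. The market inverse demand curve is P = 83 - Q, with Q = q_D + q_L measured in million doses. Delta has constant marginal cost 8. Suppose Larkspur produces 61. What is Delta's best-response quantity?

7

With the rival's output fixed at 61, Delta's profit is π_D = (83 - 61 - q_D)q_D - (8q_D) = (22 - q_D)q_D - (8q_D).
∂π_D/∂q_D = 14 - 2q_D = 0, so q_D = 7.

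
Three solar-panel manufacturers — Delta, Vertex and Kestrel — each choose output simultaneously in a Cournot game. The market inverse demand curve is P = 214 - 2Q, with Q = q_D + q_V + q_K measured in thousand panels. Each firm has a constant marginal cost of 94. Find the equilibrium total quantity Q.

A representative firm's profit is π_i = q_i(214 - 2Q) - 94q_i.
Setting ∂π_i/∂q_i = 0 with rivals' quantities fixed: 120 - 4q_i - 2·Σ_{j≠i} q_j = 0.
With identical firms every q_j equals q_i, so Σ_{j≠i} q_j = 2q_i and 120 = 8q_i, giving q_i = 15.
Total output Q = 15 + 15 + 15 = 45.

45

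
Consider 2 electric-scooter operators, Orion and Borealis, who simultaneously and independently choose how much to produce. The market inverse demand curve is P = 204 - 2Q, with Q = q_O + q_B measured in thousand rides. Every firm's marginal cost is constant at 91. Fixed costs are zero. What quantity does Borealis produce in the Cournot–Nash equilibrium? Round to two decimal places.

Each firm earns π_i = (204 - 2Q)q_i - 91q_i.
First-order condition (treating rivals' output as given): 113 - 4q_i - 2q_j = 0.
With identical firms every q_j equals q_i, so q_j = q_i and 113 = 6q_i, giving q_i = 113/6.

18.83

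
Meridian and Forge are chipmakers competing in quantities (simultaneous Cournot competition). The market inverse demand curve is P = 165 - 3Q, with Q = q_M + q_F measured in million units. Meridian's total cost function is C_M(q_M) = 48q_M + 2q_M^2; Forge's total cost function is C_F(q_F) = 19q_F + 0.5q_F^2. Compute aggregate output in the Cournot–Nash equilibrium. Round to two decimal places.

Meridian's profit: π_M = (165 - 3Q)q_M - (48q_M + 2q_M²). Setting ∂π_M/∂q_M = 0: 117 - 10q_M - 3(q_F) = 0.
Forge's profit: π_F = (165 - 3Q)q_F - (19q_F + (1/2)q_F²). Setting ∂π_F/∂q_F = 0: 146 - 7q_F - 3(q_M) = 0.
Best responses: q_M = (117 - 3q_F)/10, q_F = (146 - 3q_M)/7.
Solving the pair: q_M = 381/61, q_F = 1109/61.
Total output Q = 381/61 + 1109/61 = 1490/61.

24.43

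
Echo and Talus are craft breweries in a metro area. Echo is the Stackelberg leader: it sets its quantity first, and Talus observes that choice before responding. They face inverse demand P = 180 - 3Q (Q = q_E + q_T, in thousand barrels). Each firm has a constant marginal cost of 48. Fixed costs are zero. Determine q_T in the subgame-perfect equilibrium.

11

Solve by backward induction. Given q_E, the follower Talus maximises π_T = (180 - 3q_E - 3q_T)q_T - 48q_T.
∂π_T/∂q_T = 132 - 3q_E - 6q_T = 0 gives the reaction function q_T = (132 - 3q_E)/6.
The leader anticipates this reaction. Substituting into P = 180 - 3Q gives P = 114 - (3/2)q_E, so π_E = (114 - (3/2)q_E)q_E - 48q_E.
Leader FOC: 66 - 3q_E = 0, so q_E = 22.
Then q_T = (132 - 3·22)/6 = 11.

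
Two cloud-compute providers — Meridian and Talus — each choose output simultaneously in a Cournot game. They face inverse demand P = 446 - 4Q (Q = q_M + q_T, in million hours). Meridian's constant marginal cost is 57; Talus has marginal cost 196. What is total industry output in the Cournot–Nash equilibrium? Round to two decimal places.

53.25

Meridian's profit: π_M = (446 - 4Q)q_M - (57q_M). Setting ∂π_M/∂q_M = 0: 389 - 8q_M - 4(q_T) = 0.
Talus's first-order condition: 250 - 8q_T - 4(q_M) = 0.
Best responses: q_M = (389 - 4q_T)/8, q_T = (250 - 4q_M)/8.
Solving the pair: q_M = 44, q_T = 37/4.
Total output Q = 44 + 37/4 = 213/4.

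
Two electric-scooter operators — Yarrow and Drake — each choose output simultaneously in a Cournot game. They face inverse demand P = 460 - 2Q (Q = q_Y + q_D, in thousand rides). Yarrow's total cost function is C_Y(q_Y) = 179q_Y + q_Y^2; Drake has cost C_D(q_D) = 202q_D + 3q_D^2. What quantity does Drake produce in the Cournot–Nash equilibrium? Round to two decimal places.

Yarrow's profit: π_Y = (460 - 2Q)q_Y - (179q_Y + q_Y²). Setting ∂π_Y/∂q_Y = 0: 281 - 6q_Y - 2(q_D) = 0.
Drake's profit: π_D = (460 - 2Q)q_D - (202q_D + 3q_D²). Setting ∂π_D/∂q_D = 0: 258 - 10q_D - 2(q_Y) = 0.
Rearranging gives the reaction functions q_Y = (281 - 2q_D)/6 and q_D = (258 - 2q_Y)/10.
Solving the pair: q_Y = 1147/28, q_D = 493/28.

17.61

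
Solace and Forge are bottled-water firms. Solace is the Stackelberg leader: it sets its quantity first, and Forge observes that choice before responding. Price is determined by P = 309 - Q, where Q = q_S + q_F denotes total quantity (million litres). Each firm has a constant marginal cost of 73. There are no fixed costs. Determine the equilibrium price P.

132

Solve by backward induction. Given q_S, the follower Forge maximises π_F = (309 - q_S - q_F)q_F - 73q_F.
Follower FOC: 236 - q_S - 2q_F = 0, so q_F(q_S) = (236 - q_S)/2.
Solace substitutes q_F(q_S) into its own profit: π_S = q_S(309 - q_S - (236 - q_S)/2) - 73q_S = (191 - (1/2)q_S)q_S - 73q_S.
Leader FOC: 118 - q_S = 0, so q_S = 118.
Then q_F = (236 - 118)/2 = 59.
Total output Q = 177, so price P = 309 - 177 = 132.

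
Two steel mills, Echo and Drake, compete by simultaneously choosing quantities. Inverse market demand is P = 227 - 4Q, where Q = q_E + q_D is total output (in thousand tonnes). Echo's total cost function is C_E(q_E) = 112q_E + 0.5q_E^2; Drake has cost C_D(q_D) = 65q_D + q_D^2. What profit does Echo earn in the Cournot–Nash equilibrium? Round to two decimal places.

Echo's profit: π_E = (227 - 4Q)q_E - (112q_E + (1/2)q_E²). Setting ∂π_E/∂q_E = 0: 115 - 9q_E - 4(q_D) = 0.
Drake's first-order condition: 162 - 10q_D - 4(q_E) = 0.
Best responses: q_E = (115 - 4q_D)/9, q_D = (162 - 4q_E)/10.
Solving the pair: q_E = 251/37, q_D = 499/37.
Price P = 227 - 4·(750/37) = 145.9189.
Echo's profit: 145.9189·(251/37) - 112·(251/37) - (1/2)(251/37)² = 207.0888.

207.09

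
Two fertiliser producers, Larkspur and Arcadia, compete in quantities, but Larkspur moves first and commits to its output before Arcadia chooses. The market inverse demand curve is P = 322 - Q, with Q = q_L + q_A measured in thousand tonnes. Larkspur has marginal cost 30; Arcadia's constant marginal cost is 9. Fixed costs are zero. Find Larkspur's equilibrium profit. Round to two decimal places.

The follower Arcadia best-responds to any q_L: π_A = (322 - Q)q_A - 9q_A.
∂π_A/∂q_A = 313 - q_L - 2q_A = 0 gives the reaction function q_A = (313 - q_L)/2.
The leader anticipates this reaction. Substituting into P = 322 - Q gives P = 331/2 - (1/2)q_L, so π_L = (331/2 - (1/2)q_L)q_L - 30q_L.
Leader FOC: 271/2 - q_L = 0, so q_L = 271/2.
Then q_A = (313 - 271/2)/2 = 355/4.
Price P = 322 - 897/4 = 391/4.
Larkspur's profit: (391/4 - 30)·(271/2) = 9180.1250.

9180.13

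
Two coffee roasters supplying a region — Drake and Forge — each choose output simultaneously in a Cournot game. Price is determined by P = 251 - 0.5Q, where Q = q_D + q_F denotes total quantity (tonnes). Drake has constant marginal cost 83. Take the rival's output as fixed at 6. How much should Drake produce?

165

With the rival's output fixed at 6, Drake's profit is π_D = (251 - (1/2)·6 - (1/2)q_D)q_D - (83q_D) = (248 - (1/2)q_D)q_D - (83q_D).
∂π_D/∂q_D = 165 - q_D = 0, so q_D = 165.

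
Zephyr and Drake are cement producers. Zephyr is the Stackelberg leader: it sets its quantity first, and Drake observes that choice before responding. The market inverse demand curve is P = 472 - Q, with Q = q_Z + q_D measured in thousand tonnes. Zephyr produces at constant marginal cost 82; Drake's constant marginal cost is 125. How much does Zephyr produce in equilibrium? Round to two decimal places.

Solve by backward induction. Given q_Z, the follower Drake maximises π_D = (472 - q_Z - q_D)q_D - 125q_D.
Setting the follower's marginal profit to zero, 347 - q_Z - 2q_D = 0, i.e. q_D = (347 - q_Z)/2.
Zephyr substitutes q_D(q_Z) into its own profit: π_Z = q_Z(472 - q_Z - (347 - q_Z)/2) - 82q_Z = (597/2 - (1/2)q_Z)q_Z - 82q_Z.
Maximising: ∂π_Z/∂q_Z = 433/2 - q_Z = 0, giving q_Z = 433/2.
Then q_D = (347 - 433/2)/2 = 261/4.

216.50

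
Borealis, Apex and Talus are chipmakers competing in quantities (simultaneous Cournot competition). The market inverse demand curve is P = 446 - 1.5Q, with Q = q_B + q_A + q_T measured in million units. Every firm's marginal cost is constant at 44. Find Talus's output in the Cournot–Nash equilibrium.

67

A representative firm's profit is π_i = q_i(446 - 1.5Q) - 44q_i.
Setting ∂π_i/∂q_i = 0 with rivals' quantities fixed: 402 - 3q_i - (3/2)·Σ_{j≠i} q_j = 0.
With identical firms every q_j equals q_i, so Σ_{j≠i} q_j = 2q_i and 402 = 6q_i, giving q_i = 67.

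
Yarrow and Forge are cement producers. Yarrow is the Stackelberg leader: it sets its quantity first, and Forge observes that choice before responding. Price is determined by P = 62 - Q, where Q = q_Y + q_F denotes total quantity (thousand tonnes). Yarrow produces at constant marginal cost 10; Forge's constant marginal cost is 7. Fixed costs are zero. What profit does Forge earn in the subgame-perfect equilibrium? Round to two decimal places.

The follower Forge best-responds to any q_Y: π_F = (62 - Q)q_F - 7q_F.
Setting the follower's marginal profit to zero, 55 - q_Y - 2q_F = 0, i.e. q_F = (55 - q_Y)/2.
Yarrow substitutes q_F(q_Y) into its own profit: π_Y = q_Y(62 - q_Y - (55 - q_Y)/2) - 10q_Y = (69/2 - (1/2)q_Y)q_Y - 10q_Y.
Maximising: ∂π_Y/∂q_Y = 49/2 - q_Y = 0, giving q_Y = 49/2.
Then q_F = (55 - 49/2)/2 = 61/4.
Price P = 62 - 159/4 = 89/4.
Forge's profit: (89/4 - 7)·(61/4) = 232.5625.

232.56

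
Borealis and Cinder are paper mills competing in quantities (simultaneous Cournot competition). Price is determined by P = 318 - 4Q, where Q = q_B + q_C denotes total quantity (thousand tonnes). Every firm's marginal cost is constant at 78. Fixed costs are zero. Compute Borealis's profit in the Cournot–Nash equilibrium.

Each firm earns π_i = (318 - 4Q)q_i - 78q_i.
First-order condition (treating rivals' output as given): 240 - 8q_i - 4q_j = 0.
With identical firms every q_j equals q_i, so q_j = q_i and 240 = 12q_i, giving q_i = 20.
Price P = 318 - 4·40 = 158.
Borealis's profit: (158 - 78)·20 = 1600.

1600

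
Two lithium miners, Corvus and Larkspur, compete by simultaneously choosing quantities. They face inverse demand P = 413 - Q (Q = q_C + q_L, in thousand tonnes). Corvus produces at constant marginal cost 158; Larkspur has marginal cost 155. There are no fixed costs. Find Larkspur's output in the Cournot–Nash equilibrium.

Corvus's profit: π_C = (413 - Q)q_C - (158q_C). Setting ∂π_C/∂q_C = 0: 255 - 2q_C - (q_L) = 0.
Larkspur's profit: π_L = (413 - Q)q_L - (155q_L). Setting ∂π_L/∂q_L = 0: 258 - 2q_L - (q_C) = 0.
So q_C = (255 - q_L)/2 and q_L = (258 - q_C)/2.
Solving the pair: q_C = 84, q_L = 87.

87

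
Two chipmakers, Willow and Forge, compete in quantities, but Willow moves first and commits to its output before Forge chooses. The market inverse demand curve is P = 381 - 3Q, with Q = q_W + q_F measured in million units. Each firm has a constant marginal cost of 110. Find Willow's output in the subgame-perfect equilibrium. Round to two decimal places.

45.17

The follower Forge best-responds to any q_W: π_F = (381 - 3Q)q_F - 110q_F.
Follower FOC: 271 - 3q_W - 6q_F = 0, so q_F(q_W) = (271 - 3q_W)/6.
The leader anticipates this reaction. Substituting into P = 381 - 3Q gives P = 491/2 - (3/2)q_W, so π_W = (491/2 - (3/2)q_W)q_W - 110q_W.
The leader's first-order condition 271/2 - 3q_W = 0 yields q_W = 271/6.
Then q_F = (271 - 3·(271/6))/6 = 271/12.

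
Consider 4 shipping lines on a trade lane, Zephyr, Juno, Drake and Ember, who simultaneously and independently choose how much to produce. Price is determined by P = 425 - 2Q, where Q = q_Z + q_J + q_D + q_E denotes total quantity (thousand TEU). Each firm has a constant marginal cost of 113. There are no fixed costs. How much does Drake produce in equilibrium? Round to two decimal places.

31.20

Each firm earns π_i = (425 - 2Q)q_i - 113q_i.
Setting ∂π_i/∂q_i = 0 with rivals' quantities fixed: 312 - 4q_i - 2·Σ_{j≠i} q_j = 0.
With identical firms every q_j equals q_i, so Σ_{j≠i} q_j = 3q_i and 312 = 10q_i, giving q_i = 156/5.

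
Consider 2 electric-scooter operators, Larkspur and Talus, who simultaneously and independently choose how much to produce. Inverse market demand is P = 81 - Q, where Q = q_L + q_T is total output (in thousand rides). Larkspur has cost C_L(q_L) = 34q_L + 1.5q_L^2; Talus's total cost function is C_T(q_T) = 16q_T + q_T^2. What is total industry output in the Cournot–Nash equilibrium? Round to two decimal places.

Larkspur's profit: π_L = (81 - Q)q_L - (34q_L + (3/2)q_L²). Setting ∂π_L/∂q_L = 0: 47 - 5q_L - (q_T) = 0.
Talus's profit: π_T = (81 - Q)q_T - (16q_T + q_T²). Setting ∂π_T/∂q_T = 0: 65 - 4q_T - (q_L) = 0.
So q_L = (47 - q_T)/5 and q_T = (65 - q_L)/4.
Solving the pair: q_L = 123/19, q_T = 278/19.
Total output Q = 123/19 + 278/19 = 401/19.

21.11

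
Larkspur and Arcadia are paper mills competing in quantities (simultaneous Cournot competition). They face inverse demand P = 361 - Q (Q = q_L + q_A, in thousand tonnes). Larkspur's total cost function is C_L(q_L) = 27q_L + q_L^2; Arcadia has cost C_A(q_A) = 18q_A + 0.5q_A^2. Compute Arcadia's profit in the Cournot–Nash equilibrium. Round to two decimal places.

Larkspur's profit: π_L = (361 - Q)q_L - (27q_L + q_L²). Setting ∂π_L/∂q_L = 0: 334 - 4q_L - (q_A) = 0.
Arcadia's profit: π_A = (361 - Q)q_A - (18q_A + (1/2)q_A²). Setting ∂π_A/∂q_A = 0: 343 - 3q_A - (q_L) = 0.
Rearranging gives the reaction functions q_L = (334 - q_A)/4 and q_A = (343 - q_L)/3.
Substituting one into the other gives q_L = 659/11 and q_A = 1038/11.
Price P = 361 - 1697/11 = 206.7273.
Arcadia's profit: 206.7273·(1038/11) - 18·(1038/11) - (1/2)(1038/11)² = 13356.7438.

13356.74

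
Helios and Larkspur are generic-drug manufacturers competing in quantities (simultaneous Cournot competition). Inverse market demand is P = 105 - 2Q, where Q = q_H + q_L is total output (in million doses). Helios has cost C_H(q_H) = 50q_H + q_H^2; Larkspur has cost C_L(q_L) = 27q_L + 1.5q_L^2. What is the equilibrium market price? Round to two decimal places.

Helios's profit: π_H = (105 - 2Q)q_H - (50q_H + q_H²). Setting ∂π_H/∂q_H = 0: 55 - 6q_H - 2(q_L) = 0.
Larkspur's first-order condition: 78 - 7q_L - 2(q_H) = 0.
Best responses: q_H = (55 - 2q_L)/6, q_L = (78 - 2q_H)/7.
Substituting one into the other gives q_H = 229/38 and q_L = 179/19.
Total output Q = 587/38, so price P = 105 - 2·(587/38) = 1408/19.

74.11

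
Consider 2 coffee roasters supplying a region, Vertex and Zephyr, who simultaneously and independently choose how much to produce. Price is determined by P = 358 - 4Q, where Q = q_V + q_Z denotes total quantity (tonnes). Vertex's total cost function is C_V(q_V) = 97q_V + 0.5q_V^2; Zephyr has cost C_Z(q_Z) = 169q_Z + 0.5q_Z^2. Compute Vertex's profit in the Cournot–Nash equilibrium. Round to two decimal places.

Vertex's profit: π_V = (358 - 4Q)q_V - (97q_V + (1/2)q_V²). Setting ∂π_V/∂q_V = 0: 261 - 9q_V - 4(q_Z) = 0.
Zephyr's profit: π_Z = (358 - 4Q)q_Z - (169q_Z + (1/2)q_Z²). Setting ∂π_Z/∂q_Z = 0: 189 - 9q_Z - 4(q_V) = 0.
Best responses: q_V = (261 - 4q_Z)/9, q_Z = (189 - 4q_V)/9.
Solving the pair: q_V = 1593/65, q_Z = 657/65.
Price P = 358 - 4·(450/13) = 219.5385.
Vertex's profit: 219.5385·(1593/65) - 97·(1593/65) - (1/2)(1593/65)² = 2702.8214.

2702.82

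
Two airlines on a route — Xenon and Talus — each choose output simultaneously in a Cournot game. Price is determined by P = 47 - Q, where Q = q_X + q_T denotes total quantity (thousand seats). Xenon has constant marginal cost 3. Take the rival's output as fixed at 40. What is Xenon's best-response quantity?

With the rival's output fixed at 40, Xenon's profit is π_X = (47 - 40 - q_X)q_X - (3q_X) = (7 - q_X)q_X - (3q_X).
∂π_X/∂q_X = 4 - 2q_X = 0, so q_X = 2.

2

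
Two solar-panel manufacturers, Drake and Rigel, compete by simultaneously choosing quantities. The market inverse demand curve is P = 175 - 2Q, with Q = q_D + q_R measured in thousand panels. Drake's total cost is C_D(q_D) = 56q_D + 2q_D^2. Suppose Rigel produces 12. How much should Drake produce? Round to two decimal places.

With the rival's output fixed at 12, Drake's profit is π_D = (175 - 2·12 - 2q_D)q_D - (56q_D + 2q_D²) = (151 - 2q_D)q_D - (56q_D + 2q_D²).
∂π_D/∂q_D = 95 - 8q_D = 0, so q_D = 95/8.

11.88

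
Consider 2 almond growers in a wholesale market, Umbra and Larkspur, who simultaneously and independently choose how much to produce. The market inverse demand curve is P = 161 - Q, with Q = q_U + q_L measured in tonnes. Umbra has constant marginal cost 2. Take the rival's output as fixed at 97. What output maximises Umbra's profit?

With the rival's output fixed at 97, Umbra's profit is π_U = (161 - 97 - q_U)q_U - (2q_U) = (64 - q_U)q_U - (2q_U).
∂π_U/∂q_U = 62 - 2q_U = 0, so q_U = 31.

31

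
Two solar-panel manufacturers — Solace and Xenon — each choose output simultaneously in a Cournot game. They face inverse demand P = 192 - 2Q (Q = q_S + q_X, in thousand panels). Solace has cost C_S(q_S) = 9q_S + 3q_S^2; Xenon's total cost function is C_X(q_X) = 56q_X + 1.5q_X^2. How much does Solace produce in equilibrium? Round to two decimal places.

Solace's profit: π_S = (192 - 2Q)q_S - (9q_S + 3q_S²). Setting ∂π_S/∂q_S = 0: 183 - 10q_S - 2(q_X) = 0.
Xenon's profit: π_X = (192 - 2Q)q_X - (56q_X + (3/2)q_X²). Setting ∂π_X/∂q_X = 0: 136 - 7q_X - 2(q_S) = 0.
So q_S = (183 - 2q_X)/10 and q_X = (136 - 2q_S)/7.
Substituting one into the other gives q_S = 1009/66 and q_X = 497/33.

15.29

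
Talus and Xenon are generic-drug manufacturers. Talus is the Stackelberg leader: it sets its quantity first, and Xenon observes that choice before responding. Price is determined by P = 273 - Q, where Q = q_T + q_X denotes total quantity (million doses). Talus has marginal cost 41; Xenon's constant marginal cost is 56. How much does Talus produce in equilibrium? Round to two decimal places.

The follower Xenon best-responds to any q_T: π_X = (273 - Q)q_X - 56q_X.
Setting the follower's marginal profit to zero, 217 - q_T - 2q_X = 0, i.e. q_X = (217 - q_T)/2.
Talus substitutes q_X(q_T) into its own profit: π_T = q_T(273 - q_T - (217 - q_T)/2) - 41q_T = (329/2 - (1/2)q_T)q_T - 41q_T.
Leader FOC: 247/2 - q_T = 0, so q_T = 247/2.
Then q_X = (217 - 247/2)/2 = 187/4.

123.50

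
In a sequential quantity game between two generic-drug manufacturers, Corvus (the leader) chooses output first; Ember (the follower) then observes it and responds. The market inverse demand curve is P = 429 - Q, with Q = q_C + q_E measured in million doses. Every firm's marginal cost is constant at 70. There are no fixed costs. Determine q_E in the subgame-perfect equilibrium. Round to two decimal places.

The follower Ember best-responds to any q_C: π_E = (429 - Q)q_E - 70q_E.
∂π_E/∂q_E = 359 - q_C - 2q_E = 0 gives the reaction function q_E = (359 - q_C)/2.
Corvus substitutes q_E(q_C) into its own profit: π_C = q_C(429 - q_C - (359 - q_C)/2) - 70q_C = (499/2 - (1/2)q_C)q_C - 70q_C.
The leader's first-order condition 359/2 - q_C = 0 yields q_C = 359/2.
Then q_E = (359 - 359/2)/2 = 359/4.

89.75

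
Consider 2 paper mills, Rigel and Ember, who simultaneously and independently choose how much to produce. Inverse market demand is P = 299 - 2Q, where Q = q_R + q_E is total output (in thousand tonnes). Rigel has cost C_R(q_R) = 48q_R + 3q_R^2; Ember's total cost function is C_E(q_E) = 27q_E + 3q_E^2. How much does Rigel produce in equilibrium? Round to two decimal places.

20.48

Rigel's profit: π_R = (299 - 2Q)q_R - (48q_R + 3q_R²). Setting ∂π_R/∂q_R = 0: 251 - 10q_R - 2(q_E) = 0.
Ember's profit: π_E = (299 - 2Q)q_E - (27q_E + 3q_E²). Setting ∂π_E/∂q_E = 0: 272 - 10q_E - 2(q_R) = 0.
So q_R = (251 - 2q_E)/10 and q_E = (272 - 2q_R)/10.
Substituting one into the other gives q_R = 983/48 and q_E = 1109/48.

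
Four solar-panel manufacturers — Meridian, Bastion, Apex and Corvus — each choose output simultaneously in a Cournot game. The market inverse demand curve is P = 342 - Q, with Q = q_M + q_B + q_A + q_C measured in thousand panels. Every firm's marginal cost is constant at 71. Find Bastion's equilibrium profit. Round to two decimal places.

2937.64

Each firm earns π_i = (342 - Q)q_i - 71q_i.
Setting ∂π_i/∂q_i = 0 with rivals' quantities fixed: 271 - 2q_i - Σ_{j≠i} q_j = 0.
With identical firms every q_j equals q_i, so Σ_{j≠i} q_j = 3q_i and 271 = 5q_i, giving q_i = 271/5.
Price P = 342 - 1084/5 = 626/5.
Bastion's profit: (626/5 - 71)·(271/5) = 2937.6400.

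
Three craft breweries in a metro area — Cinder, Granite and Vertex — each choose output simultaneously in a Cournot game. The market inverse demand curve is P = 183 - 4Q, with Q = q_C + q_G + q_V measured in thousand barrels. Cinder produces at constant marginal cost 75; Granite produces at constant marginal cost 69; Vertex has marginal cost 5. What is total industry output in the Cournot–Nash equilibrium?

25

Cinder's profit: π_C = (183 - 4Q)q_C - (75q_C). Setting ∂π_C/∂q_C = 0: 108 - 8q_C - 4(q_G + q_V) = 0.
Granite's first-order condition: 114 - 8q_G - 4(q_C + q_V) = 0.
Vertex's profit: π_V = (183 - 4Q)q_V - (5q_V). Setting ∂π_V/∂q_V = 0: 178 - 8q_V - 4(q_C + q_G) = 0.
Adding the 3 conditions: 400 − 8Q − 8Q = 0, i.e. Q = 25.
Back-substituting: q_C = (108 − 100)/4 = 2, q_G = (114 − 100)/4 = 7/2, q_V = (178 − 100)/4 = 39/2.
Total output Q = 2 + 7/2 + 39/2 = 25.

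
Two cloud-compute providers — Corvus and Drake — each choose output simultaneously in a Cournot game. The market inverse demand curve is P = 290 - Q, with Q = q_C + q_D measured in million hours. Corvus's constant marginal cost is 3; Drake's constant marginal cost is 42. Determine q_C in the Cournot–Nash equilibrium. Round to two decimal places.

Corvus's profit: π_C = (290 - Q)q_C - (3q_C). Setting ∂π_C/∂q_C = 0: 287 - 2q_C - (q_D) = 0.
Drake's profit: π_D = (290 - Q)q_D - (42q_D). Setting ∂π_D/∂q_D = 0: 248 - 2q_D - (q_C) = 0.
Best responses: q_C = (287 - q_D)/2, q_D = (248 - q_C)/2.
Substituting one into the other gives q_C = 326/3 and q_D = 209/3.

108.67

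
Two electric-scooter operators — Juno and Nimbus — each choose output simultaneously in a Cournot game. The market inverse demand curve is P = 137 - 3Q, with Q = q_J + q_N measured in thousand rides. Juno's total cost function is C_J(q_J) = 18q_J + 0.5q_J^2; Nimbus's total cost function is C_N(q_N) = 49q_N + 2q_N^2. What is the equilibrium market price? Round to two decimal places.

78.72

Juno's profit: π_J = (137 - 3Q)q_J - (18q_J + (1/2)q_J²). Setting ∂π_J/∂q_J = 0: 119 - 7q_J - 3(q_N) = 0.
Nimbus's first-order condition: 88 - 10q_N - 3(q_J) = 0.
Rearranging gives the reaction functions q_J = (119 - 3q_N)/7 and q_N = (88 - 3q_J)/10.
Substituting one into the other gives q_J = 926/61 and q_N = 259/61.
Total output Q = 1185/61, so price P = 137 - 3·(1185/61) = 78.7213.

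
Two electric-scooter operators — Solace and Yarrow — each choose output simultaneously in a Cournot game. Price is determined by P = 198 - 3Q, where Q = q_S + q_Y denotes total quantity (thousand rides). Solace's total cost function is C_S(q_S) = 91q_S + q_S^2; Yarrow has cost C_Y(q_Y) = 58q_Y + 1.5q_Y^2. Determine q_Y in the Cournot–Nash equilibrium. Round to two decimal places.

12.68

Solace's profit: π_S = (198 - 3Q)q_S - (91q_S + q_S²). Setting ∂π_S/∂q_S = 0: 107 - 8q_S - 3(q_Y) = 0.
Yarrow's first-order condition: 140 - 9q_Y - 3(q_S) = 0.
Rearranging gives the reaction functions q_S = (107 - 3q_Y)/8 and q_Y = (140 - 3q_S)/9.
Solving the pair: q_S = 181/21, q_Y = 799/63.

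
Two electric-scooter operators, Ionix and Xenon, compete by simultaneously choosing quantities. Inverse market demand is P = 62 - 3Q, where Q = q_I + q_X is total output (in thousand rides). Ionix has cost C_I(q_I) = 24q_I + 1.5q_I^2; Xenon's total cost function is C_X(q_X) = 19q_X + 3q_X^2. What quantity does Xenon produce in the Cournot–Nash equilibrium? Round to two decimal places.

Ionix's profit: π_I = (62 - 3Q)q_I - (24q_I + (3/2)q_I²). Setting ∂π_I/∂q_I = 0: 38 - 9q_I - 3(q_X) = 0.
Xenon's first-order condition: 43 - 12q_X - 3(q_I) = 0.
Rearranging gives the reaction functions q_I = (38 - 3q_X)/9 and q_X = (43 - 3q_I)/12.
Substituting one into the other gives q_I = 109/33 and q_X = 91/33.

2.76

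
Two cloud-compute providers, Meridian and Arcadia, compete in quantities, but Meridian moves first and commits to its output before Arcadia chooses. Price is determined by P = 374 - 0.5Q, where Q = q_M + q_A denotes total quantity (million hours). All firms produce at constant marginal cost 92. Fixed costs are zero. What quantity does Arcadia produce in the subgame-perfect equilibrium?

141

Solve by backward induction. Given q_M, the follower Arcadia maximises π_A = (374 - (1/2)q_M - (1/2)q_A)q_A - 92q_A.
Setting the follower's marginal profit to zero, 282 - (1/2)q_M - q_A = 0, i.e. q_A = (282 - (1/2)q_M).
The leader anticipates this reaction. Substituting into P = 374 - 0.5Q gives P = 233 - (1/4)q_M, so π_M = (233 - (1/4)q_M)q_M - 92q_M.
The leader's first-order condition 141 - (1/2)q_M = 0 yields q_M = 282.
Then q_A = (282 - (1/2)·282) = 141.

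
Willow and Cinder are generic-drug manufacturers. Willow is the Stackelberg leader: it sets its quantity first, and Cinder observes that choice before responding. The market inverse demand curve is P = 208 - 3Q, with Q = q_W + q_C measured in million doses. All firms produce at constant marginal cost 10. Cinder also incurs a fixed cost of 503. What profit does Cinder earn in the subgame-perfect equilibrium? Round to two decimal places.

The follower Cinder best-responds to any q_W: π_C = (208 - 3Q)q_C - 10q_C.
∂π_C/∂q_C = 198 - 3q_W - 6q_C = 0 gives the reaction function q_C = (198 - 3q_W)/6.
Willow substitutes q_C(q_W) into its own profit: π_W = q_W(208 - 3q_W - (198 - 3q_W)/2) - 10q_W = (109 - (3/2)q_W)q_W - 10q_W.
The leader's first-order condition 99 - 3q_W = 0 yields q_W = 33.
Then q_C = (198 - 3·33)/6 = 33/2.
Price P = 208 - 3·(99/2) = 119/2.
Cinder's profit: (119/2 - 10)·(33/2) - 503 = 1255/4.

313.75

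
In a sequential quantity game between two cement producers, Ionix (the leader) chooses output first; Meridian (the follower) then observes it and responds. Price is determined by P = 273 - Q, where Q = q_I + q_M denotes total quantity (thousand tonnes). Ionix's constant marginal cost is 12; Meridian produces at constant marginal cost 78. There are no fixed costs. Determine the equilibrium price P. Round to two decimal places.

93.75

Solve by backward induction. Given q_I, the follower Meridian maximises π_M = (273 - q_I - q_M)q_M - 78q_M.
Follower FOC: 195 - q_I - 2q_M = 0, so q_M(q_I) = (195 - q_I)/2.
The leader anticipates this reaction. Substituting into P = 273 - Q gives P = 351/2 - (1/2)q_I, so π_I = (351/2 - (1/2)q_I)q_I - 12q_I.
Maximising: ∂π_I/∂q_I = 327/2 - q_I = 0, giving q_I = 327/2.
Then q_M = (195 - 327/2)/2 = 63/4.
Total output Q = 717/4, so price P = 273 - 717/4 = 375/4.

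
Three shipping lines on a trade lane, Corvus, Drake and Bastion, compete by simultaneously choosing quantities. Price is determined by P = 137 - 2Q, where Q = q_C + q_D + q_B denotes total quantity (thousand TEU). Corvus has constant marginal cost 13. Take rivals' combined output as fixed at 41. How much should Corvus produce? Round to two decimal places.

With rivals' combined output fixed at 41, Corvus's profit is π_C = (137 - 2·41 - 2q_C)q_C - (13q_C) = (55 - 2q_C)q_C - (13q_C).
∂π_C/∂q_C = 42 - 4q_C = 0, so q_C = 21/2.

10.50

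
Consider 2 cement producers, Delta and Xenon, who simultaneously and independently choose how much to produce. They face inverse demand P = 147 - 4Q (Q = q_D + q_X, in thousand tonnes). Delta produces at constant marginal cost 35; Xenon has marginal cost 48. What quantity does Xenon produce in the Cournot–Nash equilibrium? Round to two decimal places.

7.17

Delta's profit: π_D = (147 - 4Q)q_D - (35q_D). Setting ∂π_D/∂q_D = 0: 112 - 8q_D - 4(q_X) = 0.
Xenon's first-order condition: 99 - 8q_X - 4(q_D) = 0.
So q_D = (112 - 4q_X)/8 and q_X = (99 - 4q_D)/8.
Solving the pair: q_D = 125/12, q_X = 43/6.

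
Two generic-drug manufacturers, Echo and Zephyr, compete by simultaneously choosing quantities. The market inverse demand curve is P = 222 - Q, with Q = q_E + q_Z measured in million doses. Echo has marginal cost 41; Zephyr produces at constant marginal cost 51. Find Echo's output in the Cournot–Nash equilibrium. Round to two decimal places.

63.67

Echo's profit: π_E = (222 - Q)q_E - (41q_E). Setting ∂π_E/∂q_E = 0: 181 - 2q_E - (q_Z) = 0.
Zephyr's first-order condition: 171 - 2q_Z - (q_E) = 0.
Rearranging gives the reaction functions q_E = (181 - q_Z)/2 and q_Z = (171 - q_E)/2.
Substituting one into the other gives q_E = 191/3 and q_Z = 161/3.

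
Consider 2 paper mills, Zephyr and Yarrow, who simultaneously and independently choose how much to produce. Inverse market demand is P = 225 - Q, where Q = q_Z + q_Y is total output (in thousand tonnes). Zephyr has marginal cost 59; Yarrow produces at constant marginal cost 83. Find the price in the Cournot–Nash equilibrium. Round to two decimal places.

122.33

Zephyr's profit: π_Z = (225 - Q)q_Z - (59q_Z). Setting ∂π_Z/∂q_Z = 0: 166 - 2q_Z - (q_Y) = 0.
Yarrow's first-order condition: 142 - 2q_Y - (q_Z) = 0.
Rearranging gives the reaction functions q_Z = (166 - q_Y)/2 and q_Y = (142 - q_Z)/2.
Substituting one into the other gives q_Z = 190/3 and q_Y = 118/3.
Total output Q = 308/3, so price P = 225 - 308/3 = 367/3.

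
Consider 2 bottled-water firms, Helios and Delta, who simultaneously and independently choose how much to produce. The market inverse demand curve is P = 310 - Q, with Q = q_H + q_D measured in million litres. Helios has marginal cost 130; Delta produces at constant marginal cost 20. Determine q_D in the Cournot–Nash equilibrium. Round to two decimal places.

133.33

Helios's profit: π_H = (310 - Q)q_H - (130q_H). Setting ∂π_H/∂q_H = 0: 180 - 2q_H - (q_D) = 0.
Delta's profit: π_D = (310 - Q)q_D - (20q_D). Setting ∂π_D/∂q_D = 0: 290 - 2q_D - (q_H) = 0.
Best responses: q_H = (180 - q_D)/2, q_D = (290 - q_H)/2.
Solving the pair: q_H = 70/3, q_D = 400/3.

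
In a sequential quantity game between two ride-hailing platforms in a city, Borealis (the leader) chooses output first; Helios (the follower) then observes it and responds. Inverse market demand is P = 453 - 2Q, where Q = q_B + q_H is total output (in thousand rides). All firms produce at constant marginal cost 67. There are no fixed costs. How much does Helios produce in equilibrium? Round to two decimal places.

The follower Helios best-responds to any q_B: π_H = (453 - 2Q)q_H - 67q_H.
Setting the follower's marginal profit to zero, 386 - 2q_B - 4q_H = 0, i.e. q_H = (386 - 2q_B)/4.
The leader anticipates this reaction. Substituting into P = 453 - 2Q gives P = 260 - q_B, so π_B = (260 - q_B)q_B - 67q_B.
Leader FOC: 193 - 2q_B = 0, so q_B = 193/2.
Then q_H = (386 - 2·(193/2))/4 = 193/4.

48.25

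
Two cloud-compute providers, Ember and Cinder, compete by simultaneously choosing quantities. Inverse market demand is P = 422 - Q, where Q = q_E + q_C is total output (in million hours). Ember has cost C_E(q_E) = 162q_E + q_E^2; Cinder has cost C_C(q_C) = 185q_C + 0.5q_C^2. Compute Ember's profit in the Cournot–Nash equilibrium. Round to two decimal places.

4873.54

Ember's profit: π_E = (422 - Q)q_E - (162q_E + q_E²). Setting ∂π_E/∂q_E = 0: 260 - 4q_E - (q_C) = 0.
Cinder's first-order condition: 237 - 3q_C - (q_E) = 0.
So q_E = (260 - q_C)/4 and q_C = (237 - q_E)/3.
Substituting one into the other gives q_E = 543/11 and q_C = 688/11.
Price P = 422 - 1231/11 = 310.0909.
Ember's profit: 310.0909·(543/11) - 162·(543/11) - (543/11)² = 4873.5372.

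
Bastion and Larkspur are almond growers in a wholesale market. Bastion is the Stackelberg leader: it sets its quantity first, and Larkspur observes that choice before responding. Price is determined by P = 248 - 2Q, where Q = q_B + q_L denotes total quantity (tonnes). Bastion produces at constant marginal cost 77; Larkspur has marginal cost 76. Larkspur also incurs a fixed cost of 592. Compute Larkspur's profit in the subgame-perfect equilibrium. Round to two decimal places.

354.13

The follower Larkspur best-responds to any q_B: π_L = (248 - 2Q)q_L - 76q_L.
Follower FOC: 172 - 2q_B - 4q_L = 0, so q_L(q_B) = (172 - 2q_B)/4.
The leader anticipates this reaction. Substituting into P = 248 - 2Q gives P = 162 - q_B, so π_B = (162 - q_B)q_B - 77q_B.
Maximising: ∂π_B/∂q_B = 85 - 2q_B = 0, giving q_B = 85/2.
Then q_L = (172 - 2·(85/2))/4 = 87/4.
Price P = 248 - 2·(257/4) = 239/2.
Larkspur's profit: (239/2 - 76)·(87/4) - 592 = 354.1250.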